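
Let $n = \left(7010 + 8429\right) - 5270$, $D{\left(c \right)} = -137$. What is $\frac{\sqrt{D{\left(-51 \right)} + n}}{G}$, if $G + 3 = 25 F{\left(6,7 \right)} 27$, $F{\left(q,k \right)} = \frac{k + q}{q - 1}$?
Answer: $\frac{\sqrt{627}}{438} \approx 0.057169$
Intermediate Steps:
$F{\left(q,k \right)} = \frac{k + q}{-1 + q}$
$n = 10169$ ($n = 15439 - 5270 = 10169$)
$G = 1752$ ($G = -3 + 25 \frac{7 + 6}{-1 + 6} \cdot 27 = -3 + 25 \cdot \frac{1}{5} \cdot 13 \cdot 27 = -3 + 25 \cdot \frac{13}{5} \cdot 27 = -3 + 65 \cdot 27 = -3 + 1755 = 1752$)
$\frac{\sqrt{D{\left(-51 \right)} + n}}{G} = \frac{\sqrt{-137 + 10169}}{1752} = \sqrt{10032} \cdot \frac{1}{1752} = 4 \sqrt{627} \cdot \frac{1}{1752} = \frac{\sqrt{627}}{438}$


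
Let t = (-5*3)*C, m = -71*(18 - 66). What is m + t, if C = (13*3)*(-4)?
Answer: 5748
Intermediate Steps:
C = -156 (C = 39*(-4) = -156)
m = 3408 (m = -71*(-48) = 3408)
t = 2340 (t = -5*3*(-156) = -15*(-156) = 2340)
m + t = 3408 + 2340 = 5748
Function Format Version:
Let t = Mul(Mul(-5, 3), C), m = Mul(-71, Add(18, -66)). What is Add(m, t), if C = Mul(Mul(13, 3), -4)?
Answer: 5748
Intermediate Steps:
C = -156 (C = Mul(39, -4) = -156)
m = 3408 (m = Mul(-71, -48) = 3408)
t = 2340 (t = Mul(Mul(-5, 3), -156) = Mul(-15, -156) = 2340)
Add(m, t) = Add(3408, 2340) = 5748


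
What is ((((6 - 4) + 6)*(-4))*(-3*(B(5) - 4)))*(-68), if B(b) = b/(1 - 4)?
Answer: 36992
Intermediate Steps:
B(b) = -b/3 (B(b) = b/(-3) = b*(-1/3) = -b/3)
((((6 - 4) + 6)*(-4))*(-3*(B(5) - 4)))*(-68) = ((((6 - 4) + 6)*(-4))*(-3*(-1/3*5 - 4)))*(-68) = (((2 + 6)*(-4))*(-3*(-5/3 - 4)))*(-68) = ((8*(-4))*(-3*(-17/3)))*(-68) = -32*17*(-68) = -544*(-68) = 36992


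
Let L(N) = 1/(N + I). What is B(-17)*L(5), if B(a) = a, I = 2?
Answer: -17/7 ≈ -2.4286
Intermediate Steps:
L(N) = 1/(2 + N) (L(N) = 1/(N + 2) = 1/(2 + N))
B(-17)*L(5) = -17/(2 + 5) = -17/7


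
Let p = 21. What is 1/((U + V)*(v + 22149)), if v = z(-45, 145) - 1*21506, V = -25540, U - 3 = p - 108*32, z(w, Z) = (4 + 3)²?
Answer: -1/20048624 ≈ -4.9879e-8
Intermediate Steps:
z(w, Z) = 49 (z(w, Z) = 7² = 49)
U = -3432 (U = 3 + (21 - 108*32) = 3 + (21 - 3456) = 3 - 3435 = -3432)
v = -21457 (v = 49 - 1*21506 = 49 - 21506 = -21457)
1/((U + V)*(v + 22149)) = 1/((-3432 - 25540)*(-21457 + 22149)) = 1/(-28972*692) = 1/(-20048624) = -1/20048624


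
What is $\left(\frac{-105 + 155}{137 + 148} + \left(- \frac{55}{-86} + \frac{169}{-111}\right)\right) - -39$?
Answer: $\frac{2315085}{60458} \approx 38.292$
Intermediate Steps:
$\left(\frac{-105 + 155}{137 + 148} + \left(- \frac{55}{-86} + \frac{169}{-111}\right)\right) - -39 = \left(\frac{50}{285} + \left(\left(-55\right) \left(- \frac{1}{86}\right) + 169 \left(- \frac{1}{111}\right)\right)\right) + 39 = \left(50 \cdot \frac{1}{285} + \left(\frac{55}{86} - \frac{169}{111}\right)\right) + 39 = \left(\frac{10}{57} - \frac{8429}{9546}\right) + 39 = - \frac{42777}{60458} + 39 = \frac{2315085}{60458}$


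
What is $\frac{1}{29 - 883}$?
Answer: $- \frac{1}{854} \approx -0.001171$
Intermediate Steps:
$\frac{1}{29 - 883} = \frac{1}{-854} = - \frac{1}{854}$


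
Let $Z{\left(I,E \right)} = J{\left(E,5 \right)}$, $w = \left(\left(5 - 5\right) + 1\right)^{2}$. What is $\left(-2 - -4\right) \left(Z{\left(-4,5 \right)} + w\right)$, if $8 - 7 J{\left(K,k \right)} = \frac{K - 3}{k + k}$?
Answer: $\frac{148}{35} \approx 4.2286$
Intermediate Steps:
$w = 1$ ($w = \left(\left(5 - 5\right) + 1\right)^{2} = \left(0 + 1\right)^{2} = 1^{2} = 1$)
$J{\left(K,k \right)} = \frac{8}{7} - \frac{-3 + K}{14 k}$ ($J{\left(K,k \right)} = \frac{8}{7} - \frac{\left(K - 3\right) \frac{1}{k + k}}{7} = \frac{8}{7} - \frac{\left(-3 + K\right) \frac{1}{2 k}}{7} = \frac{8}{7} - \frac{\frac{1}{2} \frac{1}{k} \left(-3 + K\right)}{7} = \frac{8}{7} - \frac{-3 + K}{14 k}$)
$Z{\left(I,E \right)} = \frac{83}{70} - \frac{E}{70}$ ($Z{\left(I,E \right)} = \frac{3 - E + 16 \cdot 5}{14 \cdot 5} = \frac{1}{14} \cdot \frac{1}{5} \left(3 - E + 80\right) = \frac{1}{14} \cdot \frac{1}{5} \left(83 - E\right) = \frac{83}{70} - \frac{E}{70}$)
$\left(-2 - -4\right) \left(Z{\left(-4,5 \right)} + w\right) = \left(-2 - -4\right) \left(\left(\frac{83}{70} - \frac{1}{14}\right) + 1\right) = \left(-2 + 4\right) \left(\left(\frac{83}{70} - \frac{1}{14}\right) + 1\right) = 2 \left(\frac{39}{35} + 1\right) = 2 \cdot \frac{74}{35} = \frac{148}{35}$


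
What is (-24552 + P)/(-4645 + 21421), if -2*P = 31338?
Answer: -4469/1864 ≈ -2.3975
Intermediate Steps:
P = -15669 (P = -1/2*31338 = -15669)
(-24552 + P)/(-4645 + 21421) = (-24552 - 15669)/(-4645 + 21421) = -40221/16776 = -40221*1/16776 = -4469/1864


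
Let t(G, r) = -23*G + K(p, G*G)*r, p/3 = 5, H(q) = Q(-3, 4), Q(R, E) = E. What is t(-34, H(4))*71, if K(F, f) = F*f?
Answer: 4980082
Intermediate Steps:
H(q) = 4
p = 15 (p = 3*5 = 15)
t(G, r) = -23*G + 15*r*G² (t(G, r) = -23*G + (15*(G*G))*r = -23*G + (15*G²)*r = -23*G + 15*r*G²)
t(-34, H(4))*71 = -34*(-23 + 15*(-34)*4)*71 = -34*(-23 - 2040)*71 = -34*(-2063)*71 = 70142*71 = 4980082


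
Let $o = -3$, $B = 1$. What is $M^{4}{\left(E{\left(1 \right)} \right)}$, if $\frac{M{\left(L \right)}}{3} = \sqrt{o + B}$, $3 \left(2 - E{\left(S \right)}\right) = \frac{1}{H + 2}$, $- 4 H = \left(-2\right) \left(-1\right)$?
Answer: $324$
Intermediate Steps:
$H = - \frac{1}{2}$ ($H = - \frac{\left(-2\right) \left(-1\right)}{4} = \left(- \frac{1}{4}\right) 2 = - \frac{1}{2} \approx -0.5$)
$E{\left(S \right)} = \frac{16}{9}$ ($E{\left(S \right)} = 2 - \frac{1}{3 \left(- \frac{1}{2} + 2\right)} = 2 - \frac{1}{3 \cdot \frac{3}{2}} = 2 - \frac{2}{9} = \frac{16}{9}$)
$M{\left(L \right)} = 3 i \sqrt{2}$ ($M{\left(L \right)} = 3 \sqrt{-3 + 1} = 3 \sqrt{-2} = 3 i \sqrt{2}$)
$M^{4}{\left(E{\left(1 \right)} \right)} = \left(3 i \sqrt{2}\right)^{4} = 324$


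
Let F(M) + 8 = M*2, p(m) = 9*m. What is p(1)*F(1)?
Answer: -54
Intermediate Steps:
F(M) = -8 + 2*M (F(M) = -8 + M*2 = -8 + 2*M)
p(1)*F(1) = (9*1)*(-8 + 2*1) = 9*(-8 + 2) = 9*(-6) = -54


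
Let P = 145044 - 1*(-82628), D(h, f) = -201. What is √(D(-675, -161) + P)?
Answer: √227471 ≈ 476.94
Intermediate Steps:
P = 227672 (P = 145044 + 82628 = 227672)
√(D(-675, -161) + P) = √(-201 + 227672) = √227471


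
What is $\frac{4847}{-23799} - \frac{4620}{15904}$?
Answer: $- \frac{6679931}{13517832} \approx -0.49416$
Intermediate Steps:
$\frac{4847}{-23799} - \frac{4620}{15904} = 4847 \left(- \frac{1}{23799}\right) - \frac{165}{568} = - \frac{4847}{23799} - \frac{165}{568} = - \frac{6679931}{13517832}$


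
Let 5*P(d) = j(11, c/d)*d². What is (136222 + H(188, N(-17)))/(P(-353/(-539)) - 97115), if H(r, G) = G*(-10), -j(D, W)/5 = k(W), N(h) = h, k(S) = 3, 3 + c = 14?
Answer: -19812370116/14107160371 ≈ -1.4044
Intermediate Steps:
c = 11 (c = -3 + 14 = 11)
j(D, W) = -15 (j(D, W) = -5*3 = -15)
H(r, G) = -10*G
P(d) = -3*d² (P(d) = (-15*d²)/5 = -3*d²)
(136222 + H(188, N(-17)))/(P(-353/(-539)) - 97115) = (136222 - 10*(-17))/(-3*(-353/(-539))² - 97115) = (136222 + 170)/(-3*(-353*(-1/539))² - 97115) = 136392/(-3*(353/539)² - 97115) = 136392/(-3*124609/290521 - 97115) = 136392/(-373827/290521 - 97115) = 136392/(-28214320742/290521) = 136392*(-290521/28214320742) = -19812370116/14107160371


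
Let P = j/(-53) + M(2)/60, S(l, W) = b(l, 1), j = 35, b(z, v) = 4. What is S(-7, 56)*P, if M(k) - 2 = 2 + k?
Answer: -594/265 ≈ -2.2415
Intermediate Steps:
M(k) = 4 + k (M(k) = 2 + (2 + k) = 4 + k)
S(l, W) = 4
P = -297/530 (P = 35/(-53) + (4 + 2)/60 = 35*(-1/53) + 6*(1/60) = -35/53 + 1/10 = -297/530 ≈ -0.56038)
S(-7, 56)*P = 4*(-297/530) = -594/265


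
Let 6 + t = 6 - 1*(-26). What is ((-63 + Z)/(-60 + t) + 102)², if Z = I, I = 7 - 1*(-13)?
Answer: 12327121/1156 ≈ 10664.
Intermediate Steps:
I = 20 (I = 7 + 13 = 20)
Z = 20
t = 26 (t = -6 + (6 - 1*(-26)) = -6 + (6 + 26) = -6 + 32 = 26)
((-63 + Z)/(-60 + t) + 102)² = ((-63 + 20)/(-60 + 26) + 102)² = (-43/(-34) + 102)² = (-43*(-1/34) + 102)² = (43/34 + 102)² = (3511/34)² = 12327121/1156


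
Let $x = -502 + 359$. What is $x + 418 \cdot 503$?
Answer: $210111$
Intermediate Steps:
$x = -143$
$x + 418 \cdot 503 = -143 + 418 \cdot 503 = -143 + 210254 = 210111$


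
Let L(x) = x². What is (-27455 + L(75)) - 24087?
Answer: -45917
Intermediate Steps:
(-27455 + L(75)) - 24087 = (-27455 + 75²) - 24087 = (-27455 + 5625) - 24087 = -21830 - 24087 = -45917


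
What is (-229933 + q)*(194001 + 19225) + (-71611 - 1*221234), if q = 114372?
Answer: -24640902631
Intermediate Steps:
(-229933 + q)*(194001 + 19225) + (-71611 - 1*221234) = (-229933 + 114372)*(194001 + 19225) + (-71611 - 1*221234) = -115561*213226 + (-71611 - 221234) = -24640609786 - 292845 = -24640902631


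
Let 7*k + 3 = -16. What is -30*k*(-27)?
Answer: -15390/7 ≈ -2198.6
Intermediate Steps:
k = -19/7 (k = -3/7 + (1/7)*(-16) = -3/7 - 16/7 = -19/7 ≈ -2.7143)
-30*k*(-27) = -30*(-19/7)*(-27) = (570/7)*(-27) = -15390/7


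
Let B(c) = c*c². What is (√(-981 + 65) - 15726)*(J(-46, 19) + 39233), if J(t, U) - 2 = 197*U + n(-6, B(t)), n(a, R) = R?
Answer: 854833908 - 108716*I*√229 ≈ 8.5483e+8 - 1.6452e+6*I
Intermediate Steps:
B(c) = c³
J(t, U) = 2 + t³ + 197*U (J(t, U) = 2 + (197*U + t³) = 2 + (t³ + 197*U) = 2 + t³ + 197*U)
(√(-981 + 65) - 15726)*(J(-46, 19) + 39233) = (√(-981 + 65) - 15726)*((2 + (-46)³ + 197*19) + 39233) = (√(-916) - 15726)*((2 - 97336 + 3743) + 39233) = (2*I*√229 - 15726)*(-93591 + 39233) = (-15726 + 2*I*√229)*(-54358) = 854833908 - 108716*I*√229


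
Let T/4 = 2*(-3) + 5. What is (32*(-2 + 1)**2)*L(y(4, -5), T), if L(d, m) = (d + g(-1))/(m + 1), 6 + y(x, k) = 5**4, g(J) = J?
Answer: -6592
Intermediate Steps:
T = -4 (T = 4*(2*(-3) + 5) = 4*(-6 + 5) = 4*(-1) = -4)
y(x, k) = 619 (y(x, k) = -6 + 5**4 = -6 + 625 = 619)
L(d, m) = (-1 + d)/(1 + m) (L(d, m) = (d - 1)/(m + 1) = (-1 + d)/(1 + m))
(32*(-2 + 1)**2)*L(y(4, -5), T) = (32*(-2 + 1)**2)*((-1 + 619)/(1 - 4)) = (32*(-1)**2)*(618/(-3)) = (32*1)*(-1/3*618) = 32*(-206) = -6592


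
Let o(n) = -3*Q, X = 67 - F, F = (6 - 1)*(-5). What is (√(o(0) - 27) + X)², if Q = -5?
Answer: 8452 + 368*I*√3 ≈ 8452.0 + 637.39*I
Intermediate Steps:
F = -25 (F = 5*(-5) = -25)
X = 92 (X = 67 - 1*(-25) = 67 + 25 = 92)
o(n) = 15 (o(n) = -3*(-5) = 15)
(√(o(0) - 27) + X)² = (√(15 - 27) + 92)² = (√(-12) + 92)² = (2*I*√3 + 92)² = (92 + 2*I*√3)²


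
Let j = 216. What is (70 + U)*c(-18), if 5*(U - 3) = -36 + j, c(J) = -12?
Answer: -1308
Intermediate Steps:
U = 39 (U = 3 + (-36 + 216)/5 = 3 + (⅕)*180 = 3 + 36 = 39)
(70 + U)*c(-18) = (70 + 39)*(-12) = 109*(-12) = -1308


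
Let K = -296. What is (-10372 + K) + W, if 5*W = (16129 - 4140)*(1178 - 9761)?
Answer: -102954927/5 ≈ -2.0591e+7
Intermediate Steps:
W = -102901587/5 (W = ((16129 - 4140)*(1178 - 9761))/5 = (11989*(-8583))/5 = (⅕)*(-102901587) = -102901587/5 ≈ -2.0580e+7)
(-10372 + K) + W = (-10372 - 296) - 102901587/5 = -10668 - 102901587/5 = -102954927/5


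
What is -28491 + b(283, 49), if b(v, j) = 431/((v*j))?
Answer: -395084266/13867 ≈ -28491.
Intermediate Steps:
b(v, j) = 431/(j*v) (b(v, j) = 431/((j*v)) = 431*(1/(j*v)) = 431/(j*v))
-28491 + b(283, 49) = -28491 + 431/(49*283) = -28491 + 431*(1/49)*(1/283) = -28491 + 431/13867 = -395084266/13867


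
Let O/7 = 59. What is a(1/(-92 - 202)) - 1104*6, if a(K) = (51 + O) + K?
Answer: -1811041/294 ≈ -6160.0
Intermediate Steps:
O = 413 (O = 7*59 = 413)
a(K) = 464 + K (a(K) = (51 + 413) + K = 464 + K)
a(1/(-92 - 202)) - 1104*6 = (464 + 1/(-92 - 202)) - 1104*6 = (464 + 1/(-294)) - 6624 = (464 - 1/294) - 6624 = 136415/294 - 6624 = -1811041/294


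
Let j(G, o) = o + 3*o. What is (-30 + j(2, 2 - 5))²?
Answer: 1764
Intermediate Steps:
j(G, o) = 4*o
(-30 + j(2, 2 - 5))² = (-30 + 4*(2 - 5))² = (-30 + 4*(-3))² = (-30 - 12)² = (-42)² = 1764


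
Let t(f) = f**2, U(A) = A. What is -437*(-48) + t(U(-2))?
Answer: 20980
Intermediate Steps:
-437*(-48) + t(U(-2)) = -437*(-48) + (-2)**2 = 20976 + 4 = 20980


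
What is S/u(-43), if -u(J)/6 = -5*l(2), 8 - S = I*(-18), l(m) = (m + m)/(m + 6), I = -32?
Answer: -568/15 ≈ -37.867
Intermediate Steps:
l(m) = 2*m/(6 + m) (l(m) = (2*m)/(6 + m) = 2*m/(6 + m))
S = -568 (S = 8 - (-32)*(-18) = 8 - 1*576 = 8 - 576 = -568)
u(J) = 15 (u(J) = -(-30)*2*2/(6 + 2) = -(-30)*2*2/8 = -(-30)*2*2*(⅛) = -(-30)/2 = -6*(-5/2) = 15)
S/u(-43) = -568/15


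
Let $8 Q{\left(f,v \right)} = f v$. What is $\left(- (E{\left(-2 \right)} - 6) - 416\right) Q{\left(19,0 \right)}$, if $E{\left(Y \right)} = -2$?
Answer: $0$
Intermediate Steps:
$Q{\left(f,v \right)} = \frac{f v}{8}$
$\left(- (E{\left(-2 \right)} - 6) - 416\right) Q{\left(19,0 \right)} = \left(- (-2 - 6) - 416\right) \frac{1}{8} \cdot 19 \cdot 0 = \left(\left(-1\right) \left(-8\right) - 416\right) 0 = \left(8 - 416\right) 0 = \left(-408\right) 0 = 0$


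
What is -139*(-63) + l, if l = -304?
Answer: 8453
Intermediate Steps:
-139*(-63) + l = -139*(-63) - 304 = 8757 - 304 = 8453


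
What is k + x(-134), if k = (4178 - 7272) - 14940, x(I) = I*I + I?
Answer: -212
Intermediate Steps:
x(I) = I + I² (x(I) = I² + I = I + I²)
k = -18034 (k = -3094 - 14940 = -18034)
k + x(-134) = -18034 - 134*(1 - 134) = -18034 - 134*(-133) = -18034 + 17822 = -212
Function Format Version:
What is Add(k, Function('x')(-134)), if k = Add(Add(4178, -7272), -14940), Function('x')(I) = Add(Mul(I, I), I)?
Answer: -212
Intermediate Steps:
Function('x')(I) = Add(I, Pow(I, 2)) (Function('x')(I) = Add(Pow(I, 2), I) = Add(I, Pow(I, 2)))
k = -18034 (k = Add(-3094, -14940) = -18034)
Add(k, Function('x')(-134)) = Add(-18034, Mul(-134, Add(1, -134))) = Add(-18034, Mul(-134, -133)) = Add(-18034, 17822) = -212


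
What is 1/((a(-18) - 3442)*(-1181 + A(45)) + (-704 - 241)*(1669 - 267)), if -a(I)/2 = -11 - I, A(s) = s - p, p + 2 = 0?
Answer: 1/2594214 ≈ 3.8547e-7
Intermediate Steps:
p = -2 (p = -2 + 0 = -2)
A(s) = 2 + s (A(s) = s - 1*(-2) = s + 2 = 2 + s)
a(I) = 22 + 2*I (a(I) = -2*(-11 - I) = 22 + 2*I)
1/((a(-18) - 3442)*(-1181 + A(45)) + (-704 - 241)*(1669 - 267)) = 1/(((22 + 2*(-18)) - 3442)*(-1181 + (2 + 45)) + (-704 - 241)*(1669 - 267)) = 1/(((22 - 36) - 3442)*(-1181 + 47) - 945*1402) = 1/((-14 - 3442)*(-1134) - 1324890) = 1/(-3456*(-1134) - 1324890) = 1/(3919104 - 1324890) = 1/2594214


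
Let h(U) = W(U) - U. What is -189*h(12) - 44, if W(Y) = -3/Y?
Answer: 9085/4 ≈ 2271.3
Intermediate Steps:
h(U) = -U - 3/U (h(U) = -3/U - U = -U - 3/U)
-189*h(12) - 44 = -189*(-1*12 - 3/12) - 44 = -189*(-12 - 3*1/12) - 44 = -189*(-12 - 1/4) - 44 = -189*(-49/4) - 44 = 9261/4 - 44 = 9085/4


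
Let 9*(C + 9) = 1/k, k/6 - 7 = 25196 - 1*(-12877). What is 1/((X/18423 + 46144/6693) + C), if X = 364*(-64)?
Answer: -408300842880/1376030426081 ≈ -0.29672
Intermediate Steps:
X = -23296
k = 228480 (k = 42 + 6*(25196 - 1*(-12877)) = 42 + 6*(25196 + 12877) = 42 + 6*38073 = 42 + 228438 = 228480)
C = -18506879/2056320 (C = -9 + (1/9)/228480 = -9 + (1/9)*(1/228480) = -9 + 1/2056320 = -18506879/2056320 ≈ -9.0000)
1/((X/18423 + 46144/6693) + C) = 1/((-23296/18423 + 46144/6693) - 18506879/2056320) = 1/(10060736/1787031 - 18506879/2056320) = 1/(-1376030426081/408300842880) = -408300842880/1376030426081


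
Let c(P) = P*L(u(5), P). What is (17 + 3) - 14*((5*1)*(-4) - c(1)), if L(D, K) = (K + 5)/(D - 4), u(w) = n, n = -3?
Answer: 288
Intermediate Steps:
u(w) = -3
L(D, K) = (5 + K)/(-4 + D)
c(P) = P*(-5/7 - P/7) (c(P) = P*((5 + P)/(-4 - 3)) = P*((5 + P)/(-7)) = P*(-(5 + P)/7) = P*(-5/7 - P/7))
(17 + 3) - 14*((5*1)*(-4) - c(1)) = (17 + 3) - 14*((5*1)*(-4) - (-1)*(5 + 1)/7) = 20 - 14*(5*(-4) - (-1)*6/7) = 20 - 14*(-20 - 1*(-6/7)) = 20 - 14*(-20 + 6/7) = 20 - 14*(-134/7) = 20 + 268 = 288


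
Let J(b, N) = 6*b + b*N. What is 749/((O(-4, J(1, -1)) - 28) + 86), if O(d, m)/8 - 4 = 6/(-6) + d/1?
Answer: 749/50 ≈ 14.980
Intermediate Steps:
J(b, N) = 6*b + N*b
O(d, m) = 24 + 8*d (O(d, m) = 32 + 8*(6/(-6) + d/1) = 32 + 8*(6*(-⅙) + d*1) = 32 + 8*(-1 + d) = 32 + (-8 + 8*d) = 24 + 8*d)
749/((O(-4, J(1, -1)) - 28) + 86) = 749/(((24 + 8*(-4)) - 28) + 86) = 749/(((24 - 32) - 28) + 86) = 749/((-8 - 28) + 86) = 749/(-36 + 86) = 749/50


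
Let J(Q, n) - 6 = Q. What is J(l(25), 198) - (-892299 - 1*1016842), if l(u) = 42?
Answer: 1909189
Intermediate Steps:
J(Q, n) = 6 + Q
J(l(25), 198) - (-892299 - 1*1016842) = (6 + 42) - (-892299 - 1*1016842) = 48 - (-892299 - 1016842) = 48 - 1*(-1909141) = 48 + 1909141 = 1909189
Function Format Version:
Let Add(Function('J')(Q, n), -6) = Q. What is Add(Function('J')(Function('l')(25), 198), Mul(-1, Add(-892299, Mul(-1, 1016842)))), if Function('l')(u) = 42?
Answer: 1909189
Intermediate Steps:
Function('J')(Q, n) = Add(6, Q)
Add(Function('J')(Function('l')(25), 198), Mul(-1, Add(-892299, Mul(-1, 1016842)))) = Add(Add(6, 42), Mul(-1, Add(-892299, Mul(-1, 1016842)))) = Add(48, Mul(-1, Add(-892299, -1016842))) = Add(48, Mul(-1, -1909141)) = Add(48, 1909141) = 1909189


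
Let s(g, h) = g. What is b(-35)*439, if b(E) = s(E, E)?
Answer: -15365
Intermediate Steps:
b(E) = E
b(-35)*439 = -35*439 = -15365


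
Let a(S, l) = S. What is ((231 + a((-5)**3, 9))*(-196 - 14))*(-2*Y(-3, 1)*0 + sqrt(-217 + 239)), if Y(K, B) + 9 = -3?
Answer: -22260*sqrt(22) ≈ -1.0441e+5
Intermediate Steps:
Y(K, B) = -12 (Y(K, B) = -9 - 3 = -12)
((231 + a((-5)**3, 9))*(-196 - 14))*(-2*Y(-3, 1)*0 + sqrt(-217 + 239)) = ((231 + (-5)**3)*(-196 - 14))*(-2*(-12)*0 + sqrt(-217 + 239)) = ((231 - 125)*(-210))*(24*0 + sqrt(22)) = (106*(-210))*(0 + sqrt(22)) = -22260*sqrt(22)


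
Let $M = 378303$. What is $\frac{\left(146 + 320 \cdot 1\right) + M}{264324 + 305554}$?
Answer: $\frac{378769}{569878} \approx 0.66465$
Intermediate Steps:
$\frac{\left(146 + 320 \cdot 1\right) + M}{264324 + 305554} = \frac{\left(146 + 320 \cdot 1\right) + 378303}{264324 + 305554} = \frac{\left(146 + 320\right) + 378303}{569878} = \left(466 + 378303\right) \frac{1}{569878} = 378769 \cdot \frac{1}{569878} = \frac{378769}{569878}$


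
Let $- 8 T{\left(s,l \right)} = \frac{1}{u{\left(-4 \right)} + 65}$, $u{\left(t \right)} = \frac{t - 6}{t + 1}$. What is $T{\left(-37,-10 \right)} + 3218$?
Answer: $\frac{5277517}{1640} \approx 3218.0$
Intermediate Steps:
$u{\left(t \right)} = \frac{-6 + t}{1 + t}$
$T{\left(s,l \right)} = - \frac{3}{1640}$ ($T{\left(s,l \right)} = - \frac{1}{8 \left(\frac{-6 - 4}{1 - 4} + 65\right)} = - \frac{1}{8 \left(\frac{1}{-3} \left(-10\right) + 65\right)} = - \frac{1}{8 \left(\left(- \frac{1}{3}\right) \left(-10\right) + 65\right)} = - \frac{1}{8 \left(\frac{10}{3} + 65\right)} = - \frac{1}{8 \cdot \frac{205}{3}} = \left(- \frac{1}{8}\right) \frac{3}{205} = - \frac{3}{1640}$)
$T{\left(-37,-10 \right)} + 3218 = - \frac{3}{1640} + 3218 = \frac{5277517}{1640}$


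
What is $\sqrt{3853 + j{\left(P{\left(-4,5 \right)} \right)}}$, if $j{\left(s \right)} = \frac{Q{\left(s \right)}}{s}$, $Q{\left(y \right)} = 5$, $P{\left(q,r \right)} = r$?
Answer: $\sqrt{3854} \approx 62.081$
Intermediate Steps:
$j{\left(s \right)} = \frac{5}{s}$
$\sqrt{3853 + j{\left(P{\left(-4,5 \right)} \right)}} = \sqrt{3853 + \frac{5}{5}} = \sqrt{3853 + 5 \cdot \frac{1}{5}} = \sqrt{3853 + 1} = \sqrt{3854}$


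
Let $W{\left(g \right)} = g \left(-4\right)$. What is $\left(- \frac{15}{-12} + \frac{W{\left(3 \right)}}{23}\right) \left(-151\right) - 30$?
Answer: $- \frac{12877}{92} \approx -139.97$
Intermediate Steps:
$W{\left(g \right)} = - 4 g$
$\left(- \frac{15}{-12} + \frac{W{\left(3 \right)}}{23}\right) \left(-151\right) - 30 = \left(- \frac{15}{-12} + \frac{\left(-4\right) 3}{23}\right) \left(-151\right) - 30 = \left(\left(-15\right) \left(- \frac{1}{12}\right) - \frac{12}{23}\right) \left(-151\right) - 30 = \left(\frac{5}{4} - \frac{12}{23}\right) \left(-151\right) - 30 = \frac{67}{92} \left(-151\right) - 30 = - \frac{10117}{92} - 30 = - \frac{12877}{92}$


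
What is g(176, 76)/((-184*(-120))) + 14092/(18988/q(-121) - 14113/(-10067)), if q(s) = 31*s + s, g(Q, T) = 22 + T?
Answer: -33690242811011/8372408480 ≈ -4024.0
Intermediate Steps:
q(s) = 32*s
g(176, 76)/((-184*(-120))) + 14092/(18988/q(-121) - 14113/(-10067)) = (22 + 76)/((-184*(-120))) + 14092/(18988/((32*(-121))) - 14113/(-10067)) = 98/22080 + 14092/(18988/(-3872) - 14113*(-1/10067)) = 98*(1/22080) + 14092/(18988*(-1/3872) + 14113/10067) = 49/11040 + 14092/(-4747/968 + 14113/10067) = 49/11040 + 14092/(-34126665/9744856) = 49/11040 + 14092*(-9744856/34126665) = 49/11040 - 137324510752/34126665 = -33690242811011/8372408480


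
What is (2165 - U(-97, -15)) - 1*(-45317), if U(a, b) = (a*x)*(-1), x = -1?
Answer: 47579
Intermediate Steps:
U(a, b) = a (U(a, b) = (a*(-1))*(-1) = -a*(-1) = a)
(2165 - U(-97, -15)) - 1*(-45317) = (2165 - 1*(-97)) - 1*(-45317) = (2165 + 97) + 45317 = 2262 + 45317 = 47579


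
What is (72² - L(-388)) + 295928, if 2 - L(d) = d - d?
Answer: 301110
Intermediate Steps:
L(d) = 2 (L(d) = 2 - (d - d) = 2 - 1*0 = 2 + 0 = 2)
(72² - L(-388)) + 295928 = (72² - 1*2) + 295928 = (5184 - 2) + 295928 = 5182 + 295928 = 301110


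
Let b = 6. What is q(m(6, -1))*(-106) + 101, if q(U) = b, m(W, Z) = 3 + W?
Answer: -535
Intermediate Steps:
q(U) = 6
q(m(6, -1))*(-106) + 101 = 6*(-106) + 101 = -636 + 101 = -535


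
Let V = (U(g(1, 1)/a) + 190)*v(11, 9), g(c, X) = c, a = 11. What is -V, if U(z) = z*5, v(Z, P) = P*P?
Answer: -169695/11 ≈ -15427.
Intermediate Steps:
v(Z, P) = P**2
U(z) = 5*z
V = 169695/11 (V = (5*(1/11) + 190)*9**2 = (5*(1*(1/11)) + 190)*81 = (5*(1/11) + 190)*81 = (5/11 + 190)*81 = (2095/11)*81 = 169695/11 ≈ 15427.)
-V = -1*169695/11 = -169695/11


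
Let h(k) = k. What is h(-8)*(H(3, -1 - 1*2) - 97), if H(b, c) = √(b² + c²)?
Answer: 776 - 24*√2 ≈ 742.06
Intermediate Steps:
h(-8)*(H(3, -1 - 1*2) - 97) = -8*(√(3² + (-1 - 1*2)²) - 97) = -8*(√(9 + (-1 - 2)²) - 97) = -8*(√(9 + (-3)²) - 97) = -8*(√(9 + 9) - 97) = -8*(√18 - 97) = -8*(3*√2 - 97) = -8*(-97 + 3*√2) = 776 - 24*√2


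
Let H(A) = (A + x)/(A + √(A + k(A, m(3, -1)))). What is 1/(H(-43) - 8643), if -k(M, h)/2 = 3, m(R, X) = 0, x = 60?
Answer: -16405145/141795986557 + 119*I/141795986557 ≈ -0.0001157 + 8.3923e-10*I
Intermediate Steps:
k(M, h) = -6 (k(M, h) = -2*3 = -6)
H(A) = (60 + A)/(A + √(-6 + A)) (H(A) = (A + 60)/(A + √(A - 6)) = (60 + A)/(A + √(-6 + A)))
1/(H(-43) - 8643) = 1/((60 - 43)/(-43 + √(-6 - 43)) - 8643) = 1/(17/(-43 + √(-49)) - 8643) = 1/(17/(-43 + 7*I) - 8643) = 1/(((-43 - 7*I)/1898)*17 - 8643) = 1/(17*(-43 - 7*I)/1898 - 8643) = 1/(-8643 + 17*(-43 - 7*I)/1898)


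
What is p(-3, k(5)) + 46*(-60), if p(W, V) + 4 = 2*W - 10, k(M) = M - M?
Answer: -2780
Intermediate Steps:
k(M) = 0
p(W, V) = -14 + 2*W (p(W, V) = -4 + (2*W - 10) = -4 + (-10 + 2*W) = -14 + 2*W)
p(-3, k(5)) + 46*(-60) = (-14 + 2*(-3)) + 46*(-60) = (-14 - 6) - 2760 = -20 - 2760 = -2780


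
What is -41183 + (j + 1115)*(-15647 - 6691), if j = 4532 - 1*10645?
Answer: 111604141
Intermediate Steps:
j = -6113 (j = 4532 - 10645 = -6113)
-41183 + (j + 1115)*(-15647 - 6691) = -41183 + (-6113 + 1115)*(-15647 - 6691) = -41183 - 4998*(-22338) = -41183 + 111645324 = 111604141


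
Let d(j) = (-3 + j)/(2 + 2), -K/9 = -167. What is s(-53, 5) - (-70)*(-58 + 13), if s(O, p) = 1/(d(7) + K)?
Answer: -4737599/1504 ≈ -3150.0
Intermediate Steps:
K = 1503 (K = -9*(-167) = 1503)
d(j) = -¾ + j/4 (d(j) = (-3 + j)/4 = (-3 + j)*(¼) = -¾ + j/4)
s(O, p) = 1/1504 (s(O, p) = 1/((-¾ + (¼)*7) + 1503) = 1/((-¾ + 7/4) + 1503) = 1/(1 + 1503) = 1/1504)
s(-53, 5) - (-70)*(-58 + 13) = 1/1504 - (-70)*(-58 + 13) = 1/1504 - (-70)*(-45) = 1/1504 - 1*3150 = 1/1504 - 3150 = -4737599/1504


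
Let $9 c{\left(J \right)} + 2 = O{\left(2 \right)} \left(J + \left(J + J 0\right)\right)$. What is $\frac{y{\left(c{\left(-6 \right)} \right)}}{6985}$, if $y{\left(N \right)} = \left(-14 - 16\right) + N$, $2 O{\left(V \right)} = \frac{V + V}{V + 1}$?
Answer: $- \frac{56}{12573} \approx -0.004454$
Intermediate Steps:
$O{\left(V \right)} = \frac{V}{1 + V}$ ($O{\left(V \right)} = \frac{\left(V + V\right) \frac{1}{V + 1}}{2} = \frac{2 V \frac{1}{1 + V}}{2} = \frac{V}{1 + V}$)
$c{\left(J \right)} = - \frac{2}{9} + \frac{4 J}{27}$ ($c{\left(J \right)} = - \frac{2}{9} + \frac{\frac{2}{1 + 2} \left(J + \left(J + J 0\right)\right)}{9} = - \frac{2}{9} + \frac{\frac{2}{3} \left(J + \left(J + 0\right)\right)}{9} = - \frac{2}{9} + \frac{2 \cdot \frac{1}{3} \left(J + J\right)}{9} = - \frac{2}{9} + \frac{\frac{2}{3} \cdot 2 J}{9} = - \frac{2}{9} + \frac{\frac{4}{3} J}{9} = - \frac{2}{9} + \frac{4 J}{27}$)
$y{\left(N \right)} = -30 + N$
$\frac{y{\left(c{\left(-6 \right)} \right)}}{6985} = \frac{-30 + \left(- \frac{2}{9} + \frac{4}{27} \left(-6\right)\right)}{6985} = \left(-30 - \frac{10}{9}\right) \frac{1}{6985} = \left(- \frac{280}{9}\right) \frac{1}{6985} = - \frac{56}{12573}$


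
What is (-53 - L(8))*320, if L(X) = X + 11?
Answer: -23040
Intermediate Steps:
L(X) = 11 + X
(-53 - L(8))*320 = (-53 - (11 + 8))*320 = (-53 - 1*19)*320 = (-53 - 19)*320 = -72*320 = -23040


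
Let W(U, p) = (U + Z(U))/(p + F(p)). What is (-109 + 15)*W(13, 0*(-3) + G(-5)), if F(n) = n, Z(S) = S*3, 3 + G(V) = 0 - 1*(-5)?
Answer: -1222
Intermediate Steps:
G(V) = 2 (G(V) = -3 + (0 - 1*(-5)) = -3 + (0 + 5) = -3 + 5 = 2)
Z(S) = 3*S
W(U, p) = 2*U/p (W(U, p) = (U + 3*U)/(p + p) = (4*U)/((2*p)) = (4*U)*(1/(2*p)) = 2*U/p)
(-109 + 15)*W(13, 0*(-3) + G(-5)) = (-109 + 15)*(2*13/(0*(-3) + 2)) = -188*13/(0 + 2) = -188*13/2 = -94*13 = -1222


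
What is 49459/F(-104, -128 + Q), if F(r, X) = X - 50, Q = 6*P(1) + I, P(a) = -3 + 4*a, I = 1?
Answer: -49459/171 ≈ -289.23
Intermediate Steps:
Q = 7 (Q = 6*(-3 + 4*1) + 1 = 6*(-3 + 4) + 1 = 6*1 + 1 = 6 + 1 = 7)
F(r, X) = -50 + X
49459/F(-104, -128 + Q) = 49459/(-50 + (-128 + 7)) = 49459/(-50 - 121) = 49459/(-171) = 49459*(-1/171) = -49459/171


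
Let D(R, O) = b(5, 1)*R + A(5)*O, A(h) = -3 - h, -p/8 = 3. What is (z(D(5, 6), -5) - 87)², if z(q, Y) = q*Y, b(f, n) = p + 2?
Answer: 494209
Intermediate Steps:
p = -24 (p = -8*3 = -24)
b(f, n) = -22 (b(f, n) = -24 + 2 = -22)
D(R, O) = -22*R - 8*O (D(R, O) = -22*R + (-3 - 1*5)*O = -22*R + (-3 - 5)*O = -22*R - 8*O)
z(q, Y) = Y*q
(z(D(5, 6), -5) - 87)² = (-5*(-22*5 - 8*6) - 87)² = (-5*(-110 - 48) - 87)² = (-5*(-158) - 87)² = (790 - 87)² = 703² = 494209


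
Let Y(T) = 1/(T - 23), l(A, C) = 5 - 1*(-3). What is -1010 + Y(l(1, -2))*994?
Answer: -16144/15 ≈ -1076.3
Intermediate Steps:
l(A, C) = 8 (l(A, C) = 5 + 3 = 8)
Y(T) = 1/(-23 + T)
-1010 + Y(l(1, -2))*994 = -1010 + 994/(-23 + 8) = -1010 + 994/(-15) = -1010 - 1/15*994 = -1010 - 994/15 = -16144/15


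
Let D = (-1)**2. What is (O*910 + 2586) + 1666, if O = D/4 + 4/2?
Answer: 12599/2 ≈ 6299.5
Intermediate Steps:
D = 1
O = 9/4 (O = 1/4 + 4/2 = 1*(1/4) + 4*(1/2) = 1/4 + 2 = 9/4 ≈ 2.2500)
(O*910 + 2586) + 1666 = ((9/4)*910 + 2586) + 1666 = (4095/2 + 2586) + 1666 = 9267/2 + 1666 = 12599/2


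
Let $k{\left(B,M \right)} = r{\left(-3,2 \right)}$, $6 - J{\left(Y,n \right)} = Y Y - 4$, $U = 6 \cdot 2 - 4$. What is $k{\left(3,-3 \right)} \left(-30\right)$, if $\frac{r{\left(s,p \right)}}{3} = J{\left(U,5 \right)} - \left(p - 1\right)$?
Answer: $4950$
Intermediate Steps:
$U = 8$ ($U = 12 - 4 = 8$)
$J{\left(Y,n \right)} = 10 - Y^{2}$ ($J{\left(Y,n \right)} = 6 - \left(Y Y - 4\right) = 6 - \left(Y^{2} - 4\right) = 6 - \left(-4 + Y^{2}\right) = 10 - Y^{2}$)
$r{\left(s,p \right)} = -159 - 3 p$ ($r{\left(s,p \right)} = 3 \left(\left(10 - 8^{2}\right) - \left(p - 1\right)\right) = 3 \left(\left(10 - 64\right) - \left(-1 + p\right)\right) = 3 \left(-54 - \left(-1 + p\right)\right) = 3 \left(-53 - p\right) = -159 - 3 p$)
$k{\left(B,M \right)} = -165$ ($k{\left(B,M \right)} = -159 - 6 = -165$)
$k{\left(3,-3 \right)} \left(-30\right) = \left(-165\right) \left(-30\right) = 4950$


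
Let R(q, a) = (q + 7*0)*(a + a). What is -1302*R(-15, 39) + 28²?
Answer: 1524124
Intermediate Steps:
R(q, a) = 2*a*q (R(q, a) = (q + 0)*(2*a) = q*(2*a) = 2*a*q)
-1302*R(-15, 39) + 28² = -2604*39*(-15) + 28² = -1302*(-1170) + 784 = 1523340 + 784 = 1524124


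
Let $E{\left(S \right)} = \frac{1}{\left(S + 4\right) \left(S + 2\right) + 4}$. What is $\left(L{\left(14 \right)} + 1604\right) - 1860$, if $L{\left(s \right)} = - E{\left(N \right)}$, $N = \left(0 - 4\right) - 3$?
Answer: $- \frac{4865}{19} \approx -256.05$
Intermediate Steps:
$N = -7$ ($N = -4 - 3 = -7$)
$E{\left(S \right)} = \frac{1}{4 + \left(2 + S\right) \left(4 + S\right)}$ ($E{\left(S \right)} = \frac{1}{\left(4 + S\right) \left(2 + S\right) + 4} = \frac{1}{\left(2 + S\right) \left(4 + S\right) + 4} = \frac{1}{4 + \left(2 + S\right) \left(4 + S\right)}$)
$L{\left(s \right)} = - \frac{1}{19}$ ($L{\left(s \right)} = - \frac{1}{12 + \left(-7\right)^{2} + 6 \left(-7\right)} = - \frac{1}{12 + 49 - 42} = - \frac{1}{19}$)
$\left(L{\left(14 \right)} + 1604\right) - 1860 = \left(- \frac{1}{19} + 1604\right) - 1860 = \frac{30475}{19} - 1860 = - \frac{4865}{19}$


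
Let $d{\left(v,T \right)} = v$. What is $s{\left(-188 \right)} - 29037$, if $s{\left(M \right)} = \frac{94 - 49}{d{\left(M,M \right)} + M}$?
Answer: $- \frac{10917957}{376} \approx -29037.0$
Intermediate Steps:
$s{\left(M \right)} = \frac{45}{2 M}$ ($s{\left(M \right)} = \frac{94 - 49}{M + M} = \frac{45}{2 M}$)
$s{\left(-188 \right)} - 29037 = \frac{45}{2 \left(-188\right)} - 29037 = \frac{45}{2} \left(- \frac{1}{188}\right) - 29037 = - \frac{45}{376} - 29037 = - \frac{10917957}{376}$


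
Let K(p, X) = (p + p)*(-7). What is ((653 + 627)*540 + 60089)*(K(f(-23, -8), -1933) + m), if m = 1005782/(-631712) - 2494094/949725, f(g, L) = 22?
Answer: -10052042394932713153/42853762800 ≈ -2.3457e+8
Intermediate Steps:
K(p, X) = -14*p (K(p, X) = (2*p)*(-7) = -14*p)
m = -1265382709439/299976339600 (m = 1005782*(-1/631712) - 2494094*1/949725 = -502891/315856 - 2494094/949725 = -1265382709439/299976339600 ≈ -4.2183)
((653 + 627)*540 + 60089)*(K(f(-23, -8), -1933) + m) = ((653 + 627)*540 + 60089)*(-14*22 - 1265382709439/299976339600) = (1280*540 + 60089)*(-308 - 1265382709439/299976339600) = (691200 + 60089)*(-93658095306239/299976339600) = 751289*(-93658095306239/299976339600) = -10052042394932713153/42853762800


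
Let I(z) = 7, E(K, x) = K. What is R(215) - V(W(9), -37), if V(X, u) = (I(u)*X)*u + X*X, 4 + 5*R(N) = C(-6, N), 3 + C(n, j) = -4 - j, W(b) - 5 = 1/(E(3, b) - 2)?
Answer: 7364/5 ≈ 1472.8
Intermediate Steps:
W(b) = 6 (W(b) = 5 + 1/(3 - 2) = 5 + 1/1 = 5 + 1 = 6)
C(n, j) = -7 - j (C(n, j) = -3 + (-4 - j) = -7 - j)
R(N) = -11/5 - N/5 (R(N) = -⅘ + (-7 - N)/5 = -⅘ + (-7/5 - N/5) = -11/5 - N/5)
V(X, u) = X² + 7*X*u (V(X, u) = (7*X)*u + X*X = 7*X*u + X² = X² + 7*X*u)
R(215) - V(W(9), -37) = (-11/5 - ⅕*215) - 6*(6 + 7*(-37)) = (-11/5 - 43) - 6*(6 - 259) = -226/5 - 6*(-253) = -226/5 - 1*(-1518) = -226/5 + 1518 = 7364/5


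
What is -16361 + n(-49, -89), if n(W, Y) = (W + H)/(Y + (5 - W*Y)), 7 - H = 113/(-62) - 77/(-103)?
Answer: -464419321623/28385770 ≈ -16361.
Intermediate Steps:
H = 51567/6386 (H = 7 - (113/(-62) - 77/(-103)) = 7 - (113*(-1/62) - 77*(-1/103)) = 7 - (-113/62 + 77/103) = 7 - 1*(-6865/6386) = 7 + 6865/6386 = 51567/6386 ≈ 8.0750)
n(W, Y) = (51567/6386 + W)/(5 + Y - W*Y) (n(W, Y) = (W + 51567/6386)/(Y + (5 - W*Y)) = (51567/6386 + W)/(Y + (5 - W*Y)) = (51567/6386 + W)/(5 + Y - W*Y))
-16361 + n(-49, -89) = -16361 + (51567/6386 - 49)/(5 - 89 - 1*(-49)*(-89)) = -16361 - 261347/6386/(5 - 89 - 4361) = -16361 - 261347/6386/(-4445) = -16361 - 1/4445*(-261347/6386) = -16361 + 261347/28385770 = -464419321623/28385770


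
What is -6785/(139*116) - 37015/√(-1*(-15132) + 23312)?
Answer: -6785/16124 - 37015*√9611/19222 ≈ -189.20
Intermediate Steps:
-6785/(139*116) - 37015/√(-1*(-15132) + 23312) = -6785/16124 - 37015/√(15132 + 23312) = -6785*1/16124 - 37015*√9611/19222 = -6785/16124 - 37015*√9611/19222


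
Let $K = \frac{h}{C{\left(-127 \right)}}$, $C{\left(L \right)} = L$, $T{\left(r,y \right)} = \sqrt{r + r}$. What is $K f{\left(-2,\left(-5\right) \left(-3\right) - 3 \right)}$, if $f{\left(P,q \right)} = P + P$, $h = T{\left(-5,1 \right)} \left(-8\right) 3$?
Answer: $- \frac{96 i \sqrt{10}}{127} \approx - 2.3904 i$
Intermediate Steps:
$T{\left(r,y \right)} = \sqrt{2} \sqrt{r}$ ($T{\left(r,y \right)} = \sqrt{2 r} = \sqrt{2} \sqrt{r}$)
$h = - 24 i \sqrt{10}$ ($h = \sqrt{2} \sqrt{-5} \left(-8\right) 3 = \sqrt{2} i \sqrt{5} \left(-8\right) 3 = i \sqrt{10} \left(-8\right) 3 = - 8 i \sqrt{10} \cdot 3 = - 24 i \sqrt{10} \approx - 75.895 i$)
$f{\left(P,q \right)} = 2 P$
$K = \frac{24 i \sqrt{10}}{127}$ ($K = \frac{\left(-24\right) i \sqrt{10}}{-127} = - 24 i \sqrt{10} \left(- \frac{1}{127}\right) = \frac{24 i \sqrt{10}}{127} \approx 0.5976 i$)
$K f{\left(-2,\left(-5\right) \left(-3\right) - 3 \right)} = \frac{24 i \sqrt{10}}{127} \cdot 2 \left(-2\right) = \frac{24 i \sqrt{10}}{127} \left(-4\right) = - \frac{96 i \sqrt{10}}{127}$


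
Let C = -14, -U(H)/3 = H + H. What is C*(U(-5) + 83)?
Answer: -1582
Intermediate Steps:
U(H) = -6*H (U(H) = -3*(H + H) = -6*H)
C*(U(-5) + 83) = -14*(-6*(-5) + 83) = -14*(30 + 83) = -14*113 = -1582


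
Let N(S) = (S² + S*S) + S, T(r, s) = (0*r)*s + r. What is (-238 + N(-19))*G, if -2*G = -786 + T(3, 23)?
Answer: 364095/2 ≈ 1.8205e+5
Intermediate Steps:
T(r, s) = r (T(r, s) = 0*s + r = 0 + r = r)
N(S) = S + 2*S² (N(S) = (S² + S²) + S = 2*S² + S = S + 2*S²)
G = 783/2 (G = -(-786 + 3)/2 = -½*(-783) = 783/2 ≈ 391.50)
(-238 + N(-19))*G = (-238 - 19*(1 + 2*(-19)))*(783/2) = (-238 - 19*(1 - 38))*(783/2) = (-238 - 19*(-37))*(783/2) = (-238 + 703)*(783/2) = 465*(783/2) = 364095/2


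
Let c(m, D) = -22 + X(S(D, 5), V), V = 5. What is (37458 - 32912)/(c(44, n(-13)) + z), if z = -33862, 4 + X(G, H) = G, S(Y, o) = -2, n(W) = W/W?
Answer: -2273/16945 ≈ -0.13414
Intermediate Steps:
n(W) = 1
X(G, H) = -4 + G
c(m, D) = -28 (c(m, D) = -22 + (-4 - 2) = -22 - 6 = -28)
(37458 - 32912)/(c(44, n(-13)) + z) = (37458 - 32912)/(-28 - 33862) = 4546/(-33890) = 4546*(-1/33890) = -2273/16945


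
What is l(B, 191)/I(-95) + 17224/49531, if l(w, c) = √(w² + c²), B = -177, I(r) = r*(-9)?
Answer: 17224/49531 + √67810/855 ≈ 0.65231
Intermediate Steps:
I(r) = -9*r
l(w, c) = √(c² + w²)
l(B, 191)/I(-95) + 17224/49531 = √(191² + (-177)²)/((-9*(-95))) + 17224/49531 = √(36481 + 31329)/855 + 17224*(1/49531) = √67810*(1/855) + 17224/49531 = √67810/855 + 17224/49531 = 17224/49531 + √67810/855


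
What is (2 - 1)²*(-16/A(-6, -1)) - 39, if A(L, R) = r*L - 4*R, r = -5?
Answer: -671/17 ≈ -39.471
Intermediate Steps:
A(L, R) = -5*L - 4*R
(2 - 1)²*(-16/A(-6, -1)) - 39 = (2 - 1)²*(-16/(-5*(-6) - 4*(-1))) - 39 = 1²*(-16/(30 + 4)) - 39 = 1*(-16/34) - 39 = 1*(-16*1/34) - 39 = 1*(-8/17) - 39 = -8/17 - 39 = -671/17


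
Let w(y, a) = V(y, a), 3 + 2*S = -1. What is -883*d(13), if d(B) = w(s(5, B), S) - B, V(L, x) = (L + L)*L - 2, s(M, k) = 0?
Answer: 13245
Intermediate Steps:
S = -2 (S = -3/2 + (½)*(-1) = -3/2 - ½ = -2)
V(L, x) = -2 + 2*L² (V(L, x) = (2*L)*L - 2 = 2*L² - 2 = -2 + 2*L²)
w(y, a) = -2 + 2*y²
d(B) = -2 - B (d(B) = (-2 + 2*0²) - B = (-2 + 2*0) - B = (-2 + 0) - B = -2 - B)
-883*d(13) = -883*(-2 - 1*13) = -883*(-2 - 13) = -883*(-15) = 13245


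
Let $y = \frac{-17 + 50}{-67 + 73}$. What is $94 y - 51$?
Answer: $466$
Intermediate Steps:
$y = \frac{11}{2}$ ($y = \frac{33}{6} = 33 \cdot \frac{1}{6} = \frac{11}{2} \approx 5.5$)
$94 y - 51 = 94 \cdot \frac{11}{2} - 51 = 517 - 51 = 466$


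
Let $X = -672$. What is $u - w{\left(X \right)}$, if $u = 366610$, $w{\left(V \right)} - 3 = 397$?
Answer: $366210$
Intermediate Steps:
$w{\left(V \right)} = 400$ ($w{\left(V \right)} = 3 + 397 = 400$)
$u - w{\left(X \right)} = 366610 - 400 = 366210$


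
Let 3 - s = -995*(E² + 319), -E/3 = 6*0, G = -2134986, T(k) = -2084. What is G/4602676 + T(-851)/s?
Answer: -3304103909/7023683576 ≈ -0.47042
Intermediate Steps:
E = 0 (E = -18*0 = -3*0 = 0)
s = 317408 (s = 3 - (-995)*(0² + 319) = 3 - (-995)*(0 + 319) = 3 - (-995)*319 = 3 - 1*(-317405) = 3 + 317405 = 317408)
G/4602676 + T(-851)/s = -2134986/4602676 - 2084/317408 = -2134986*1/4602676 - 2084*1/317408 = -1067493/2301338 - 521/79352 = -3304103909/7023683576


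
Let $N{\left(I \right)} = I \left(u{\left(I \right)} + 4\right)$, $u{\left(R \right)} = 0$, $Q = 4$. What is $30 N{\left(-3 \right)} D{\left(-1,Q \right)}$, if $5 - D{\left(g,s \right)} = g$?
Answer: $-2160$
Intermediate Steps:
$N{\left(I \right)} = 4 I$ ($N{\left(I \right)} = I \left(0 + 4\right) = I 4 = 4 I$)
$D{\left(g,s \right)} = 5 - g$
$30 N{\left(-3 \right)} D{\left(-1,Q \right)} = 30 \cdot 4 \left(-3\right) \left(5 - -1\right) = 30 \left(-12\right) \left(5 + 1\right) = \left(-360\right) 6 = -2160$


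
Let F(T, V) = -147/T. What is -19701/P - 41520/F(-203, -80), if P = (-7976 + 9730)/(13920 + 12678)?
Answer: -2186017913/6139 ≈ -3.5609e+5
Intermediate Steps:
P = 877/13299 (P = 1754/26598 = 1754*(1/26598) = 877/13299 ≈ 0.065945)
-19701/P - 41520/F(-203, -80) = -19701/877/13299 - 41520/((-147/(-203))) = -19701*13299/877 - 41520/((-147*(-1/203))) = -262003599/877 - 41520/21/29 = -262003599/877 - 41520*29/21 = -262003599/877 - 401360/7 = -2186017913/6139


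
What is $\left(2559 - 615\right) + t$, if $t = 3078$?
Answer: $5022$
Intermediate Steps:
$\left(2559 - 615\right) + t = \left(2559 - 615\right) + 3078 = 1944 + 3078 = 5022$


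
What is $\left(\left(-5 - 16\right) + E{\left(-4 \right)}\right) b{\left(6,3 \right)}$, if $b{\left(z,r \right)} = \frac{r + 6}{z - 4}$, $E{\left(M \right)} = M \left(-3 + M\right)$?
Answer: $\frac{63}{2} \approx 31.5$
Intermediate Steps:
$b{\left(z,r \right)} = \frac{6 + r}{-4 + z}$
$\left(\left(-5 - 16\right) + E{\left(-4 \right)}\right) b{\left(6,3 \right)} = \left(\left(-5 - 16\right) - 4 \left(-3 - 4\right)\right) \frac{6 + 3}{-4 + 6} = \left(\left(-5 - 16\right) - -28\right) \frac{1}{2} \cdot 9 = \left(-21 + 28\right) \frac{1}{2} \cdot 9 = 7 \cdot \frac{9}{2} = \frac{63}{2}$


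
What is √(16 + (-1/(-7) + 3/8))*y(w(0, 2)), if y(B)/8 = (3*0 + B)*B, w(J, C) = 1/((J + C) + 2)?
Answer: 5*√518/56 ≈ 2.0321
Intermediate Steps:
w(J, C) = 1/(2 + C + J) (w(J, C) = 1/((C + J) + 2) = 1/(2 + C + J))
y(B) = 8*B² (y(B) = 8*((3*0 + B)*B) = 8*((0 + B)*B) = 8*(B*B) = 8*B²)
√(16 + (-1/(-7) + 3/8))*y(w(0, 2)) = √(16 + (-1/(-7) + 3/8))*(8*(1/(2 + 2 + 0))²) = √(16 + (-1*(-⅐) + 3*(⅛)))*(8*(1/4)²) = √(16 + (⅐ + 3/8))*(8*(¼)²) = √(16 + 29/56)*(8*(1/16)) = √(925/56)*(½) = (5*√518/28)*(½) = 5*√518/56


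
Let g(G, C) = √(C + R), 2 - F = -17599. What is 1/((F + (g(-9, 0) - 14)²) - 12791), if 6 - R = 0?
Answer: 179/896980 + √6/896980 ≈ 0.00020229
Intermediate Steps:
R = 6 (R = 6 - 1*0 = 6 + 0 = 6)
F = 17601 (F = 2 - 1*(-17599) = 2 + 17599 = 17601)
g(G, C) = √(6 + C) (g(G, C) = √(C + 6) = √(6 + C))
1/((F + (g(-9, 0) - 14)²) - 12791) = 1/((17601 + (√(6 + 0) - 14)²) - 12791) = 1/((17601 + (√6 - 14)²) - 12791) = 1/((17601 + (-14 + √6)²) - 12791) = 1/(4810 + (-14 + √6)²)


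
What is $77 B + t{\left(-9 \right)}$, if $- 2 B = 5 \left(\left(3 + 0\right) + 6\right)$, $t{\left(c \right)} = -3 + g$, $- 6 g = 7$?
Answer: $- \frac{5210}{3} \approx -1736.7$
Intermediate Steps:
$g = - \frac{7}{6}$ ($g = \left(- \frac{1}{6}\right) 7 = - \frac{7}{6} \approx -1.1667$)
$t{\left(c \right)} = - \frac{25}{6}$ ($t{\left(c \right)} = -3 - \frac{7}{6} = - \frac{25}{6}$)
$B = - \frac{45}{2}$ ($B = - \frac{5 \left(\left(3 + 0\right) + 6\right)}{2} = - \frac{5 \left(3 + 6\right)}{2} = - \frac{5 \cdot 9}{2} = \left(- \frac{1}{2}\right) 45 = - \frac{45}{2} \approx -22.5$)
$77 B + t{\left(-9 \right)} = 77 \left(- \frac{45}{2}\right) - \frac{25}{6} = - \frac{3465}{2} - \frac{25}{6} = - \frac{5210}{3}$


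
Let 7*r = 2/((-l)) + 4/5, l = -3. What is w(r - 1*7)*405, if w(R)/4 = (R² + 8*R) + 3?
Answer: -2069136/245 ≈ -8445.5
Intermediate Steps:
r = 22/105 (r = (2/((-1*(-3))) + 4/5)/7 = (2/3 + 4*(⅕))/7 = (2*(⅓) + ⅘)/7 = (⅔ + ⅘)/7 = (⅐)*(22/15) = 22/105 ≈ 0.20952)
w(R) = 12 + 4*R² + 32*R (w(R) = 4*((R² + 8*R) + 3) = 4*(3 + R² + 8*R) = 12 + 4*R² + 32*R)
w(r - 1*7)*405 = (12 + 4*(22/105 - 1*7)² + 32*(22/105 - 1*7))*405 = (12 + 4*(22/105 - 7)² + 32*(22/105 - 7))*405 = (12 + 4*(-713/105)² + 32*(-713/105))*405 = (12 + 4*(508369/11025) - 22816/105)*405 = (12 + 2033476/11025 - 22816/105)*405 = -229904/11025*405 = -2069136/245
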